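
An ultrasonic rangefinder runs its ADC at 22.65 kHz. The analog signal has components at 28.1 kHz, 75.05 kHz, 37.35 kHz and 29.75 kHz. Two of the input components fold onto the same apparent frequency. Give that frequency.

fs/2 = 11.325 kHz.
28.1 kHz mod fs = 5.45 kHz.
5.45 kHz ≤ fs/2 = 11.325 kHz, appears at 5.45 kHz.
75.05 kHz mod fs = 7.1 kHz.
7.1 kHz ≤ fs/2 = 11.325 kHz, appears at 7.1 kHz.
37.35 kHz mod fs = 14.7 kHz.
14.7 kHz > fs/2 = 11.325 kHz, folds to fs − 14.7 kHz = 7.95 kHz.
29.75 kHz mod fs = 7.1 kHz.
7.1 kHz ≤ fs/2 = 11.325 kHz, appears at 7.1 kHz.
29.75 kHz and 75.05 kHz both map to 7.1 kHz.

7.1 kHz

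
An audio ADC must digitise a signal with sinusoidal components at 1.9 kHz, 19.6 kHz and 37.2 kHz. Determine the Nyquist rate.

Highest-frequency component: 37.2 kHz.
Nyquist rate = 2 × 37.2 kHz = 74.4 kHz.

74.4 kHz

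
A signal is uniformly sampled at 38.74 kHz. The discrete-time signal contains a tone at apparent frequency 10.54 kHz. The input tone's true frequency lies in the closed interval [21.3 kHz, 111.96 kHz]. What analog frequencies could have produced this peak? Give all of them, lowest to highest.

Frequencies that alias to 10.54 kHz are k·fs ± 10.54 kHz for integer k ≥ 0.
k=0: 10.54 kHz.
k=1: 28.2 kHz, 49.28 kHz.
k=2: 66.94 kHz, 88.02 kHz.
k=3: 105.68 kHz, 126.76 kHz.
k=4: 144.42 kHz, 165.5 kHz.
Within [21.3 kHz, 111.96 kHz]: 28.2 kHz, 49.28 kHz, 66.94 kHz, 88.02 kHz, 105.68 kHz.

28.2 kHz, 49.28 kHz, 66.94 kHz, 88.02 kHz, 105.68 kHz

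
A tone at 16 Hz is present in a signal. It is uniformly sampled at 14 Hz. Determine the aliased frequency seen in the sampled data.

16 Hz mod fs = 2 Hz.
2 Hz ≤ fs/2 = 7 Hz, appears at 2 Hz.

2 Hz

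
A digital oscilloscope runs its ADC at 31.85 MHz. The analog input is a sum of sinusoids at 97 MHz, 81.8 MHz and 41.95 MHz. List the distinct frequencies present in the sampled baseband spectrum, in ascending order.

fs/2 = 15.925 MHz.
97 MHz mod fs = 1.45 MHz.
1.45 MHz ≤ fs/2 = 15.925 MHz, appears at 1.45 MHz.
81.8 MHz mod fs = 18.1 MHz.
18.1 MHz > fs/2 = 15.925 MHz, folds to fs − 18.1 MHz = 13.75 MHz.
41.95 MHz mod fs = 10.1 MHz.
10.1 MHz ≤ fs/2 = 15.925 MHz, appears at 10.1 MHz.
Distinct values: {1.45 MHz, 10.1 MHz, 13.75 MHz}.

1.45 MHz, 10.1 MHz, 13.75 MHz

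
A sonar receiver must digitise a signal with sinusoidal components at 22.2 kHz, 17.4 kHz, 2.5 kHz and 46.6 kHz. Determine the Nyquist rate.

Highest-frequency component: 46.6 kHz.
Nyquist rate = 2 × 46.6 kHz = 93.2 kHz.

93.2 kHz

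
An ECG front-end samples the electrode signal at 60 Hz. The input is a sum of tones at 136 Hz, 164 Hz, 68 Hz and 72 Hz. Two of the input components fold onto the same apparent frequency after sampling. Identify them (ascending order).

fs/2 = 30 Hz.
136 Hz mod fs = 16 Hz.
16 Hz ≤ fs/2 = 30 Hz, appears at 16 Hz.
164 Hz mod fs = 44 Hz.
44 Hz > fs/2 = 30 Hz, folds to fs − 44 Hz = 16 Hz.
68 Hz mod fs = 8 Hz.
8 Hz ≤ fs/2 = 30 Hz, appears at 8 Hz.
72 Hz mod fs = 12 Hz.
12 Hz ≤ fs/2 = 30 Hz, appears at 12 Hz.
136 Hz and 164 Hz both map to 16 Hz.

136 Hz, 164 Hz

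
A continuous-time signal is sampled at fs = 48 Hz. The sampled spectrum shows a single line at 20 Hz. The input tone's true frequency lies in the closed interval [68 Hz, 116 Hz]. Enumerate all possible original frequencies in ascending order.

68 Hz, 76 Hz, 116 Hz

Frequencies that alias to 20 Hz are k·fs ± 20 Hz for integer k ≥ 0.
k=0: 20 Hz.
k=1: 28 Hz, 68 Hz.
k=2: 76 Hz, 116 Hz.
k=3: 124 Hz, 164 Hz.
Within [68 Hz, 116 Hz]: 68 Hz, 76 Hz, 116 Hz.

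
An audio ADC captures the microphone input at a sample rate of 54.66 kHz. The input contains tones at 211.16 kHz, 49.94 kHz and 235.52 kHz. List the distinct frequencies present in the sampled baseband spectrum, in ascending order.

fs/2 = 27.33 kHz.
211.16 kHz mod fs = 47.18 kHz.
47.18 kHz > fs/2 = 27.33 kHz, folds to fs − 47.18 kHz = 7.48 kHz.
49.94 kHz > fs/2 = 27.33 kHz, folds to fs − 49.94 kHz = 4.72 kHz.
235.52 kHz mod fs = 16.88 kHz.
16.88 kHz ≤ fs/2 = 27.33 kHz, appears at 16.88 kHz.
Distinct values: {4.72 kHz, 7.48 kHz, 16.88 kHz}.

4.72 kHz, 7.48 kHz, 16.88 kHz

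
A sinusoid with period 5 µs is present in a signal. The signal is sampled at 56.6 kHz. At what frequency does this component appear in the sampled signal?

26.4 kHz

T = 5 µs → f = 1/T = 200 kHz.
200 kHz mod fs = 30.2 kHz.
30.2 kHz > fs/2 = 28.3 kHz, folds to fs − 30.2 kHz = 26.4 kHz.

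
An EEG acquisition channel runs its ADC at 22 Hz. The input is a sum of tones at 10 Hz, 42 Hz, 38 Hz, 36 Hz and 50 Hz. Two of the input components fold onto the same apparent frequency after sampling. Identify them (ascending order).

fs/2 = 11 Hz.
10 Hz ≤ fs/2 = 11 Hz, passes unchanged.
42 Hz mod fs = 20 Hz.
20 Hz > fs/2 = 11 Hz, folds to fs − 20 Hz = 2 Hz.
38 Hz mod fs = 16 Hz.
16 Hz > fs/2 = 11 Hz, folds to fs − 16 Hz = 6 Hz.
36 Hz mod fs = 14 Hz.
14 Hz > fs/2 = 11 Hz, folds to fs − 14 Hz = 8 Hz.
50 Hz mod fs = 6 Hz.
6 Hz ≤ fs/2 = 11 Hz, appears at 6 Hz.
38 Hz and 50 Hz both map to 6 Hz.

38 Hz, 50 Hz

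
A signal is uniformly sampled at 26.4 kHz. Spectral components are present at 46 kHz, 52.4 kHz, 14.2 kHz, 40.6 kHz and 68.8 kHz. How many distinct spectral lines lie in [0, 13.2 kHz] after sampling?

4

fs/2 = 13.2 kHz.
46 kHz mod fs = 19.6 kHz.
19.6 kHz > fs/2 = 13.2 kHz, folds to fs − 19.6 kHz = 6.8 kHz.
52.4 kHz mod fs = 26 kHz.
26 kHz > fs/2 = 13.2 kHz, folds to fs − 26 kHz = 0.4 kHz.
14.2 kHz > fs/2 = 13.2 kHz, folds to fs − 14.2 kHz = 12.2 kHz.
40.6 kHz mod fs = 14.2 kHz.
14.2 kHz > fs/2 = 13.2 kHz, folds to fs − 14.2 kHz = 12.2 kHz.
68.8 kHz mod fs = 16 kHz.
16 kHz > fs/2 = 13.2 kHz, folds to fs − 16 kHz = 10.4 kHz.
Distinct values: {0.4 kHz, 6.8 kHz, 10.4 kHz, 12.2 kHz} → 4.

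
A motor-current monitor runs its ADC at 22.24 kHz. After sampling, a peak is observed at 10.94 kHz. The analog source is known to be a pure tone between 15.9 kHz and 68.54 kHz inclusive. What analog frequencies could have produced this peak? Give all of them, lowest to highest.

33.18 kHz, 33.54 kHz, 55.42 kHz, 55.78 kHz

Frequencies that alias to 10.94 kHz are k·fs ± 10.94 kHz for integer k ≥ 0.
k=0: 10.94 kHz.
k=1: 11.3 kHz, 33.18 kHz.
k=2: 33.54 kHz, 55.42 kHz.
k=3: 55.78 kHz, 77.66 kHz.
k=4: 78.02 kHz, 99.9 kHz.
Within [15.9 kHz, 68.54 kHz]: 33.18 kHz, 33.54 kHz, 55.42 kHz, 55.78 kHz.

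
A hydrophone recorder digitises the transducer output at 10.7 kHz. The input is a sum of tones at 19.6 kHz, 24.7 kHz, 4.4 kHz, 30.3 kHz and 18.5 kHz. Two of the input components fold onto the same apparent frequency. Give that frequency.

fs/2 = 5.35 kHz.
19.6 kHz mod fs = 8.9 kHz.
8.9 kHz > fs/2 = 5.35 kHz, folds to fs − 8.9 kHz = 1.8 kHz.
24.7 kHz mod fs = 3.3 kHz.
3.3 kHz ≤ fs/2 = 5.35 kHz, appears at 3.3 kHz.
4.4 kHz ≤ fs/2 = 5.35 kHz, passes unchanged.
30.3 kHz mod fs = 8.9 kHz.
8.9 kHz > fs/2 = 5.35 kHz, folds to fs − 8.9 kHz = 1.8 kHz.
18.5 kHz mod fs = 7.8 kHz.
7.8 kHz > fs/2 = 5.35 kHz, folds to fs − 7.8 kHz = 2.9 kHz.
19.6 kHz and 30.3 kHz both map to 1.8 kHz.

1.8 kHz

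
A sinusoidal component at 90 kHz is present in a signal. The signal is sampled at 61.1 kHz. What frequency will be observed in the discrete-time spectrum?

28.9 kHz

90 kHz mod fs = 28.9 kHz.
28.9 kHz ≤ fs/2 = 30.55 kHz, appears at 28.9 kHz.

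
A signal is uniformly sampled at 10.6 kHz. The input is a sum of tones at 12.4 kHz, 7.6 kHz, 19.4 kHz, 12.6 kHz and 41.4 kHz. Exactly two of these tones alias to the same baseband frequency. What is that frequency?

1.8 kHz

fs/2 = 5.3 kHz.
12.4 kHz mod fs = 1.8 kHz.
1.8 kHz ≤ fs/2 = 5.3 kHz, appears at 1.8 kHz.
7.6 kHz > fs/2 = 5.3 kHz, folds to fs − 7.6 kHz = 3 kHz.
19.4 kHz mod fs = 8.8 kHz.
8.8 kHz > fs/2 = 5.3 kHz, folds to fs − 8.8 kHz = 1.8 kHz.
12.6 kHz mod fs = 2 kHz.
2 kHz ≤ fs/2 = 5.3 kHz, appears at 2 kHz.
41.4 kHz mod fs = 9.6 kHz.
9.6 kHz > fs/2 = 5.3 kHz, folds to fs − 9.6 kHz = 1 kHz.
12.4 kHz and 19.4 kHz both map to 1.8 kHz.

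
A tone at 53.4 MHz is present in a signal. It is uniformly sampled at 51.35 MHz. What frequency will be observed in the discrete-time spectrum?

2.05 MHz

53.4 MHz mod fs = 2.05 MHz.
2.05 MHz ≤ fs/2 = 25.675 MHz, appears at 2.05 MHz.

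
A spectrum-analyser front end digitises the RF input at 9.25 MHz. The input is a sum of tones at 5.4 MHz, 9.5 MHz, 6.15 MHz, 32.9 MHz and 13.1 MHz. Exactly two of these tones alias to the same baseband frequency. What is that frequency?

3.85 MHz

fs/2 = 4.625 MHz.
5.4 MHz > fs/2 = 4.625 MHz, folds to fs − 5.4 MHz = 3.85 MHz.
9.5 MHz mod fs = 0.25 MHz.
0.25 MHz ≤ fs/2 = 4.625 MHz, appears at 0.25 MHz.
6.15 MHz > fs/2 = 4.625 MHz, folds to fs − 6.15 MHz = 3.1 MHz.
32.9 MHz mod fs = 5.15 MHz.
5.15 MHz > fs/2 = 4.625 MHz, folds to fs − 5.15 MHz = 4.1 MHz.
13.1 MHz mod fs = 3.85 MHz.
3.85 MHz ≤ fs/2 = 4.625 MHz, appears at 3.85 MHz.
5.4 MHz and 13.1 MHz both map to 3.85 MHz.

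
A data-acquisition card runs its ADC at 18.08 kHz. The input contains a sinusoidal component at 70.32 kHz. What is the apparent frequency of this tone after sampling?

2 kHz

70.32 kHz mod fs = 16.08 kHz.
16.08 kHz > fs/2 = 9.04 kHz, folds to fs − 16.08 kHz = 2 kHz.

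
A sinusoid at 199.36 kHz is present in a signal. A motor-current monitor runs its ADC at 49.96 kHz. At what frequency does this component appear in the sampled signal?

0.48 kHz

199.36 kHz mod fs = 49.48 kHz.
49.48 kHz > fs/2 = 24.98 kHz, folds to fs − 49.48 kHz = 0.48 kHz.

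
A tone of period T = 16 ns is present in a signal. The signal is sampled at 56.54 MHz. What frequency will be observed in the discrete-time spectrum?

5.96 MHz

T = 16 ns → f = 1/T = 62.5 MHz.
62.5 MHz mod fs = 5.96 MHz.
5.96 MHz ≤ fs/2 = 28.27 MHz, appears at 5.96 MHz.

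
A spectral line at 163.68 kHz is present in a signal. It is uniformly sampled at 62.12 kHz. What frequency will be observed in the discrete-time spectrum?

22.68 kHz

163.68 kHz mod fs = 39.44 kHz.
39.44 kHz > fs/2 = 31.06 kHz, folds to fs − 39.44 kHz = 22.68 kHz.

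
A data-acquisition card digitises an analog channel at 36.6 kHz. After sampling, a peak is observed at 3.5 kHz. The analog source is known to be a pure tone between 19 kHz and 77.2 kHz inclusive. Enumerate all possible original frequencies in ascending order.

33.1 kHz, 40.1 kHz, 69.7 kHz, 76.7 kHz

Frequencies that alias to 3.5 kHz are k·fs ± 3.5 kHz for integer k ≥ 0.
k=0: 3.5 kHz.
k=1: 33.1 kHz, 40.1 kHz.
k=2: 69.7 kHz, 76.7 kHz.
k=3: 106.3 kHz, 113.3 kHz.
Within [19 kHz, 77.2 kHz]: 33.1 kHz, 40.1 kHz, 69.7 kHz, 76.7 kHz.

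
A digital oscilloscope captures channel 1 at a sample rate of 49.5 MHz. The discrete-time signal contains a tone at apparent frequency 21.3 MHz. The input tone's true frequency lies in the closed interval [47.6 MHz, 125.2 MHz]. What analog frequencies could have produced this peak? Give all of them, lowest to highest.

Frequencies that alias to 21.3 MHz are k·fs ± 21.3 MHz for integer k ≥ 0.
k=0: 21.3 MHz.
k=1: 28.2 MHz, 70.8 MHz.
k=2: 77.7 MHz, 120.3 MHz.
k=3: 127.2 MHz, 169.8 MHz.
Within [47.6 MHz, 125.2 MHz]: 70.8 MHz, 77.7 MHz, 120.3 MHz.

70.8 MHz, 77.7 MHz, 120.3 MHz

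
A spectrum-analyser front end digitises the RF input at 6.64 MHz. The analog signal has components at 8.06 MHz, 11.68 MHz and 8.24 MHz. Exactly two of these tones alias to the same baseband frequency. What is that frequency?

1.6 MHz

fs/2 = 3.32 MHz.
8.06 MHz mod fs = 1.42 MHz.
1.42 MHz ≤ fs/2 = 3.32 MHz, appears at 1.42 MHz.
11.68 MHz mod fs = 5.04 MHz.
5.04 MHz > fs/2 = 3.32 MHz, folds to fs − 5.04 MHz = 1.6 MHz.
8.24 MHz mod fs = 1.6 MHz.
1.6 MHz ≤ fs/2 = 3.32 MHz, appears at 1.6 MHz.
8.24 MHz and 11.68 MHz both map to 1.6 MHz.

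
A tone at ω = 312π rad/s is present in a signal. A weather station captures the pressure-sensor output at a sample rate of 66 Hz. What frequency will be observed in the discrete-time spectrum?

ω = 312π rad/s → f = ω/(2π) = 156 Hz.
156 Hz mod fs = 24 Hz.
24 Hz ≤ fs/2 = 33 Hz, appears at 24 Hz.

24 Hz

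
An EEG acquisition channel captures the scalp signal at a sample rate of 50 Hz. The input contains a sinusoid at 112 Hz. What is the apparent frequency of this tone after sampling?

112 Hz mod fs = 12 Hz.
12 Hz ≤ fs/2 = 25 Hz, appears at 12 Hz.

12 Hz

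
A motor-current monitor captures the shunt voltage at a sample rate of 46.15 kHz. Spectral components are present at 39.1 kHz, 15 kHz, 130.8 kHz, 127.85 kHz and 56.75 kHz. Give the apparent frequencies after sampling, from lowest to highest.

7.05 kHz, 7.65 kHz, 10.6 kHz, 15 kHz

fs/2 = 23.075 kHz.
39.1 kHz > fs/2 = 23.075 kHz, folds to fs − 39.1 kHz = 7.05 kHz.
15 kHz ≤ fs/2 = 23.075 kHz, passes unchanged.
130.8 kHz mod fs = 38.5 kHz.
38.5 kHz > fs/2 = 23.075 kHz, folds to fs − 38.5 kHz = 7.65 kHz.
127.85 kHz mod fs = 35.55 kHz.
35.55 kHz > fs/2 = 23.075 kHz, folds to fs − 35.55 kHz = 10.6 kHz.
56.75 kHz mod fs = 10.6 kHz.
10.6 kHz ≤ fs/2 = 23.075 kHz, appears at 10.6 kHz.
Distinct values: {7.05 kHz, 7.65 kHz, 10.6 kHz, 15 kHz}.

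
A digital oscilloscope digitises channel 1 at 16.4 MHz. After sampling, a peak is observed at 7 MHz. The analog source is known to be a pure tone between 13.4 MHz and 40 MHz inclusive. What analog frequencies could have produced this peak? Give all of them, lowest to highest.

23.4 MHz, 25.8 MHz, 39.8 MHz

Frequencies that alias to 7 MHz are k·fs ± 7 MHz for integer k ≥ 0.
k=0: 7 MHz.
k=1: 9.4 MHz, 23.4 MHz.
k=2: 25.8 MHz, 39.8 MHz.
k=3: 42.2 MHz, 56.2 MHz.
Within [13.4 MHz, 40 MHz]: 23.4 MHz, 25.8 MHz, 39.8 MHz.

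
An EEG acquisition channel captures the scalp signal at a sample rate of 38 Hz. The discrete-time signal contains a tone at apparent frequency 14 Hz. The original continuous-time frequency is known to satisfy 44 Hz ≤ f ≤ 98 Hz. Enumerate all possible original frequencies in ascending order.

Frequencies that alias to 14 Hz are k·fs ± 14 Hz for integer k ≥ 0.
k=0: 14 Hz.
k=1: 24 Hz, 52 Hz.
k=2: 62 Hz, 90 Hz.
k=3: 100 Hz, 128 Hz.
Within [44 Hz, 98 Hz]: 52 Hz, 62 Hz, 90 Hz.

52 Hz, 62 Hz, 90 Hz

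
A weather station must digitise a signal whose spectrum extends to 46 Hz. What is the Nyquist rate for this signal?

Nyquist rate = 2 × 46 Hz = 92 Hz.

92 Hz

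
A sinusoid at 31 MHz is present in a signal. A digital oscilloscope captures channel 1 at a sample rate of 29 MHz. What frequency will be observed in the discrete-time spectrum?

31 MHz mod fs = 2 MHz.
2 MHz ≤ fs/2 = 14.5 MHz, appears at 2 MHz.

2 MHz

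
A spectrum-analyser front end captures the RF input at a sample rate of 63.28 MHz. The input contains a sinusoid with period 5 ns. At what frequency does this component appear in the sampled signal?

10.16 MHz

T = 5 ns → f = 1/T = 200 MHz.
200 MHz mod fs = 10.16 MHz.
10.16 MHz ≤ fs/2 = 31.64 MHz, appears at 10.16 MHz.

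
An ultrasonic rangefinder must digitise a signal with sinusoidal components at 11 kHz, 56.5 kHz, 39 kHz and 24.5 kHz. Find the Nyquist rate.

Highest-frequency component: 56.5 kHz.
Nyquist rate = 2 × 56.5 kHz = 113 kHz.

113 kHz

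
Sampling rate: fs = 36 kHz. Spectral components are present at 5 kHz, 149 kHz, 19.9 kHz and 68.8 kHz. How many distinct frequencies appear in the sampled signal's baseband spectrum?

3

fs/2 = 18 kHz.
5 kHz ≤ fs/2 = 18 kHz, passes unchanged.
149 kHz mod fs = 5 kHz.
5 kHz ≤ fs/2 = 18 kHz, appears at 5 kHz.
19.9 kHz > fs/2 = 18 kHz, folds to fs − 19.9 kHz = 16.1 kHz.
68.8 kHz mod fs = 32.8 kHz.
32.8 kHz > fs/2 = 18 kHz, folds to fs − 32.8 kHz = 3.2 kHz.
Distinct values: {3.2 kHz, 5 kHz, 16.1 kHz} → 3.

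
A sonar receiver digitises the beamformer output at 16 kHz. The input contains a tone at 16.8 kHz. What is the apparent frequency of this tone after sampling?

16.8 kHz mod fs = 0.8 kHz.
0.8 kHz ≤ fs/2 = 8 kHz, appears at 0.8 kHz.

0.8 kHz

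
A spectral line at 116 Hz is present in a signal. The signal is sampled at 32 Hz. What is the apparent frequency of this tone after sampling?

116 Hz mod fs = 20 Hz.
20 Hz > fs/2 = 16 Hz, folds to fs − 20 Hz = 12 Hz.

12 Hz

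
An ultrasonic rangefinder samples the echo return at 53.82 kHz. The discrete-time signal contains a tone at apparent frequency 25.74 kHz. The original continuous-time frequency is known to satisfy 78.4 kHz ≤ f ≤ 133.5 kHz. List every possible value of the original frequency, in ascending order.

79.56 kHz, 81.9 kHz, 133.38 kHz

Frequencies that alias to 25.74 kHz are k·fs ± 25.74 kHz for integer k ≥ 0.
k=0: 25.74 kHz.
k=1: 28.08 kHz, 79.56 kHz.
k=2: 81.9 kHz, 133.38 kHz.
k=3: 135.72 kHz, 187.2 kHz.
Within [78.4 kHz, 133.5 kHz]: 79.56 kHz, 81.9 kHz, 133.38 kHz.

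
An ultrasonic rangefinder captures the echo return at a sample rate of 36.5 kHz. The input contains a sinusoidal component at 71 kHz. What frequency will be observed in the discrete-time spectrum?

2 kHz

71 kHz mod fs = 34.5 kHz.
34.5 kHz > fs/2 = 18.25 kHz, folds to fs − 34.5 kHz = 2 kHz.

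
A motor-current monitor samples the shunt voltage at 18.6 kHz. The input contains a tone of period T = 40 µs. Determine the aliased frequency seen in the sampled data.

T = 40 µs → f = 1/T = 25 kHz.
25 kHz mod fs = 6.4 kHz.
6.4 kHz ≤ fs/2 = 9.3 kHz, appears at 6.4 kHz.

6.4 kHz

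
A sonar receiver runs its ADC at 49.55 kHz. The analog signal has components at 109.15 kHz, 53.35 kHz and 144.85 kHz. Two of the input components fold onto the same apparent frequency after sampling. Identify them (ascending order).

fs/2 = 24.775 kHz.
109.15 kHz mod fs = 10.05 kHz.
10.05 kHz ≤ fs/2 = 24.775 kHz, appears at 10.05 kHz.
53.35 kHz mod fs = 3.8 kHz.
3.8 kHz ≤ fs/2 = 24.775 kHz, appears at 3.8 kHz.
144.85 kHz mod fs = 45.75 kHz.
45.75 kHz > fs/2 = 24.775 kHz, folds to fs − 45.75 kHz = 3.8 kHz.
53.35 kHz and 144.85 kHz both map to 3.8 kHz.

53.35 kHz, 144.85 kHz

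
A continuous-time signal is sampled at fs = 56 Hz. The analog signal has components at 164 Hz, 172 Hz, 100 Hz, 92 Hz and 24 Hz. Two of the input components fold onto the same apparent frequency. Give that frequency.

fs/2 = 28 Hz.
164 Hz mod fs = 52 Hz.
52 Hz > fs/2 = 28 Hz, folds to fs − 52 Hz = 4 Hz.
172 Hz mod fs = 4 Hz.
4 Hz ≤ fs/2 = 28 Hz, appears at 4 Hz.
100 Hz mod fs = 44 Hz.
44 Hz > fs/2 = 28 Hz, folds to fs − 44 Hz = 12 Hz.
92 Hz mod fs = 36 Hz.
36 Hz > fs/2 = 28 Hz, folds to fs − 36 Hz = 20 Hz.
24 Hz ≤ fs/2 = 28 Hz, passes unchanged.
164 Hz and 172 Hz both map to 4 Hz.

4 Hz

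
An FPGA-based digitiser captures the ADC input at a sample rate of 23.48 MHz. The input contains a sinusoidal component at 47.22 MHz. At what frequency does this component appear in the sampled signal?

0.26 MHz

47.22 MHz mod fs = 0.26 MHz.
0.26 MHz ≤ fs/2 = 11.74 MHz, appears at 0.26 MHz.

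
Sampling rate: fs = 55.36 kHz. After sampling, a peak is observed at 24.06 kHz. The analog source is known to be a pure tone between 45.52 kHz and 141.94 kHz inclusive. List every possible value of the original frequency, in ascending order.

79.42 kHz, 86.66 kHz, 134.78 kHz

Frequencies that alias to 24.06 kHz are k·fs ± 24.06 kHz for integer k ≥ 0.
k=0: 24.06 kHz.
k=1: 31.3 kHz, 79.42 kHz.
k=2: 86.66 kHz, 134.78 kHz.
k=3: 142.02 kHz, 190.14 kHz.
Within [45.52 kHz, 141.94 kHz]: 79.42 kHz, 86.66 kHz, 134.78 kHz.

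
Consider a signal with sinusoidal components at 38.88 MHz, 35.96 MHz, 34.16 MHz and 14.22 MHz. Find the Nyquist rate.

Highest-frequency component: 38.88 MHz.
Nyquist rate = 2 × 38.88 MHz = 77.76 MHz.

77.76 MHz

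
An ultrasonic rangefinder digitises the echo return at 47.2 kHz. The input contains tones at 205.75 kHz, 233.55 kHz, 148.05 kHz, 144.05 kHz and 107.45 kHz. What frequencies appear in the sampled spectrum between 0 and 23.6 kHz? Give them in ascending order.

2.45 kHz, 6.45 kHz, 13.05 kHz, 16.95 kHz

fs/2 = 23.6 kHz.
205.75 kHz mod fs = 16.95 kHz.
16.95 kHz ≤ fs/2 = 23.6 kHz, appears at 16.95 kHz.
233.55 kHz mod fs = 44.75 kHz.
44.75 kHz > fs/2 = 23.6 kHz, folds to fs − 44.75 kHz = 2.45 kHz.
148.05 kHz mod fs = 6.45 kHz.
6.45 kHz ≤ fs/2 = 23.6 kHz, appears at 6.45 kHz.
144.05 kHz mod fs = 2.45 kHz.
2.45 kHz ≤ fs/2 = 23.6 kHz, appears at 2.45 kHz.
107.45 kHz mod fs = 13.05 kHz.
13.05 kHz ≤ fs/2 = 23.6 kHz, appears at 13.05 kHz.
Distinct values: {2.45 kHz, 6.45 kHz, 13.05 kHz, 16.95 kHz}.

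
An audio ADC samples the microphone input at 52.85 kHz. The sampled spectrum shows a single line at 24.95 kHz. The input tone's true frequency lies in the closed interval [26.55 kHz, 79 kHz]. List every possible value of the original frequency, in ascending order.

27.9 kHz, 77.8 kHz

Frequencies that alias to 24.95 kHz are k·fs ± 24.95 kHz for integer k ≥ 0.
k=0: 24.95 kHz.
k=1: 27.9 kHz, 77.8 kHz.
k=2: 80.75 kHz, 130.65 kHz.
Within [26.55 kHz, 79 kHz]: 27.9 kHz, 77.8 kHz.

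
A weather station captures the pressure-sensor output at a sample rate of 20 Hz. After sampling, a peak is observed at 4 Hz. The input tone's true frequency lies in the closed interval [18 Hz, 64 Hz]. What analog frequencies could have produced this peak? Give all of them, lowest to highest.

24 Hz, 36 Hz, 44 Hz, 56 Hz, 64 Hz

Frequencies that alias to 4 Hz are k·fs ± 4 Hz for integer k ≥ 0.
k=0: 4 Hz.
k=1: 16 Hz, 24 Hz.
k=2: 36 Hz, 44 Hz.
k=3: 56 Hz, 64 Hz.
k=4: 76 Hz, 84 Hz.
Within [18 Hz, 64 Hz]: 24 Hz, 36 Hz, 44 Hz, 56 Hz, 64 Hz.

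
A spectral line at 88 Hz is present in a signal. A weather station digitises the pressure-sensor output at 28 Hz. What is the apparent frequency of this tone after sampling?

4 Hz

88 Hz mod fs = 4 Hz.
4 Hz ≤ fs/2 = 14 Hz, appears at 4 Hz.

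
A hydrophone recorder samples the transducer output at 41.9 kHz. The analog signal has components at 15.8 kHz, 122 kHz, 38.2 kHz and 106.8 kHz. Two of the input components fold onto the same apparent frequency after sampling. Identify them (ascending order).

fs/2 = 20.95 kHz.
15.8 kHz ≤ fs/2 = 20.95 kHz, passes unchanged.
122 kHz mod fs = 38.2 kHz.
38.2 kHz > fs/2 = 20.95 kHz, folds to fs − 38.2 kHz = 3.7 kHz.
38.2 kHz > fs/2 = 20.95 kHz, folds to fs − 38.2 kHz = 3.7 kHz.
106.8 kHz mod fs = 23 kHz.
23 kHz > fs/2 = 20.95 kHz, folds to fs − 23 kHz = 18.9 kHz.
38.2 kHz and 122 kHz both map to 3.7 kHz.

38.2 kHz, 122 kHz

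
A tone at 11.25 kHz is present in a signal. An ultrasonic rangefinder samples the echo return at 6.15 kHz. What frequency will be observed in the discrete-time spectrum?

11.25 kHz mod fs = 5.1 kHz.
5.1 kHz > fs/2 = 3.075 kHz, folds to fs − 5.1 kHz = 1.05 kHz.

1.05 kHz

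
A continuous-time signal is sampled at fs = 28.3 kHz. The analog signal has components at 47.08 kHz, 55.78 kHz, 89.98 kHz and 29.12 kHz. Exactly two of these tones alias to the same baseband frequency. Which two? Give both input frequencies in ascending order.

29.12 kHz, 55.78 kHz

fs/2 = 14.15 kHz.
47.08 kHz mod fs = 18.78 kHz.
18.78 kHz > fs/2 = 14.15 kHz, folds to fs − 18.78 kHz = 9.52 kHz.
55.78 kHz mod fs = 27.48 kHz.
27.48 kHz > fs/2 = 14.15 kHz, folds to fs − 27.48 kHz = 0.82 kHz.
89.98 kHz mod fs = 5.08 kHz.
5.08 kHz ≤ fs/2 = 14.15 kHz, appears at 5.08 kHz.
29.12 kHz mod fs = 0.82 kHz.
0.82 kHz ≤ fs/2 = 14.15 kHz, appears at 0.82 kHz.
29.12 kHz and 55.78 kHz both map to 0.82 kHz.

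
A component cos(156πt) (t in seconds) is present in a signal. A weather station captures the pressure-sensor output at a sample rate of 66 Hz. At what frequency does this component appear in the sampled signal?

ω = 156π rad/s → f = ω/(2π) = 78 Hz.
78 Hz mod fs = 12 Hz.
12 Hz ≤ fs/2 = 33 Hz, appears at 12 Hz.

12 Hz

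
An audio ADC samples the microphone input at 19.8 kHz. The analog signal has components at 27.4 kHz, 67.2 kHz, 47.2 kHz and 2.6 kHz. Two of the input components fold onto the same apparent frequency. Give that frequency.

7.6 kHz

fs/2 = 9.9 kHz.
27.4 kHz mod fs = 7.6 kHz.
7.6 kHz ≤ fs/2 = 9.9 kHz, appears at 7.6 kHz.
67.2 kHz mod fs = 7.8 kHz.
7.8 kHz ≤ fs/2 = 9.9 kHz, appears at 7.8 kHz.
47.2 kHz mod fs = 7.6 kHz.
7.6 kHz ≤ fs/2 = 9.9 kHz, appears at 7.6 kHz.
2.6 kHz ≤ fs/2 = 9.9 kHz, passes unchanged.
27.4 kHz and 47.2 kHz both map to 7.6 kHz.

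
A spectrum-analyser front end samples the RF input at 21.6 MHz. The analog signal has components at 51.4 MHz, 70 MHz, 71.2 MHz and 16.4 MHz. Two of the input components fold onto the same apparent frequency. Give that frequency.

5.2 MHz

fs/2 = 10.8 MHz.
51.4 MHz mod fs = 8.2 MHz.
8.2 MHz ≤ fs/2 = 10.8 MHz, appears at 8.2 MHz.
70 MHz mod fs = 5.2 MHz.
5.2 MHz ≤ fs/2 = 10.8 MHz, appears at 5.2 MHz.
71.2 MHz mod fs = 6.4 MHz.
6.4 MHz ≤ fs/2 = 10.8 MHz, appears at 6.4 MHz.
16.4 MHz > fs/2 = 10.8 MHz, folds to fs − 16.4 MHz = 5.2 MHz.
16.4 MHz and 70 MHz both map to 5.2 MHz.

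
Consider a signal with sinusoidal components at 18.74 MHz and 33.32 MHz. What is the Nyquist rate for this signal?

66.64 MHz

Highest-frequency component: 33.32 MHz.
Nyquist rate = 2 × 33.32 MHz = 66.64 MHz.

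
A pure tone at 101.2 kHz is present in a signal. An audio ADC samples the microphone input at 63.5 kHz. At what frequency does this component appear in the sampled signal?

25.8 kHz

101.2 kHz mod fs = 37.7 kHz.
37.7 kHz > fs/2 = 31.75 kHz, folds to fs − 37.7 kHz = 25.8 kHz.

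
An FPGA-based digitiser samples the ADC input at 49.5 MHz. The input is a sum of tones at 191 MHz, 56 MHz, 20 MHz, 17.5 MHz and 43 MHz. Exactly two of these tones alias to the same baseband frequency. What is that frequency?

fs/2 = 24.75 MHz.
191 MHz mod fs = 42.5 MHz.
42.5 MHz > fs/2 = 24.75 MHz, folds to fs − 42.5 MHz = 7 MHz.
56 MHz mod fs = 6.5 MHz.
6.5 MHz ≤ fs/2 = 24.75 MHz, appears at 6.5 MHz.
20 MHz ≤ fs/2 = 24.75 MHz, passes unchanged.
17.5 MHz ≤ fs/2 = 24.75 MHz, passes unchanged.
43 MHz > fs/2 = 24.75 MHz, folds to fs − 43 MHz = 6.5 MHz.
43 MHz and 56 MHz both map to 6.5 MHz.

6.5 MHz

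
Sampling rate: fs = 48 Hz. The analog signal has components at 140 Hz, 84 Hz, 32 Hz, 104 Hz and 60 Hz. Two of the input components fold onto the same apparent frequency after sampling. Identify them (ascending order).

60 Hz, 84 Hz

fs/2 = 24 Hz.
140 Hz mod fs = 44 Hz.
44 Hz > fs/2 = 24 Hz, folds to fs − 44 Hz = 4 Hz.
84 Hz mod fs = 36 Hz.
36 Hz > fs/2 = 24 Hz, folds to fs − 36 Hz = 12 Hz.
32 Hz > fs/2 = 24 Hz, folds to fs − 32 Hz = 16 Hz.
104 Hz mod fs = 8 Hz.
8 Hz ≤ fs/2 = 24 Hz, appears at 8 Hz.
60 Hz mod fs = 12 Hz.
12 Hz ≤ fs/2 = 24 Hz, appears at 12 Hz.
60 Hz and 84 Hz both map to 12 Hz.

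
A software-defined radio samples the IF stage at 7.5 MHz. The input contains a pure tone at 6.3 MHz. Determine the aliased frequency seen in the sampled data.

6.3 MHz > fs/2 = 3.75 MHz, folds to fs − 6.3 MHz = 1.2 MHz.

1.2 MHz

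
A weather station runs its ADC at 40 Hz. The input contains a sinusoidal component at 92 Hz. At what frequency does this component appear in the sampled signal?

92 Hz mod fs = 12 Hz.
12 Hz ≤ fs/2 = 20 Hz, appears at 12 Hz.

12 Hz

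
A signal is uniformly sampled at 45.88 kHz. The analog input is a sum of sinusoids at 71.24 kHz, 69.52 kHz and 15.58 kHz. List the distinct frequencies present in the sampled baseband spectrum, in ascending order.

fs/2 = 22.94 kHz.
71.24 kHz mod fs = 25.36 kHz.
25.36 kHz > fs/2 = 22.94 kHz, folds to fs − 25.36 kHz = 20.52 kHz.
69.52 kHz mod fs = 23.64 kHz.
23.64 kHz > fs/2 = 22.94 kHz, folds to fs − 23.64 kHz = 22.24 kHz.
15.58 kHz ≤ fs/2 = 22.94 kHz, passes unchanged.
Distinct values: {15.58 kHz, 20.52 kHz, 22.24 kHz}.

15.58 kHz, 20.52 kHz, 22.24 kHz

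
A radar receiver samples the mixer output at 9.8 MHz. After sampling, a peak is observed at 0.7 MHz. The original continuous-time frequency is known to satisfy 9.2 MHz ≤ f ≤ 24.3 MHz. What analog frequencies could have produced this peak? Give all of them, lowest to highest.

Frequencies that alias to 0.7 MHz are k·fs ± 0.7 MHz for integer k ≥ 0.
k=0: 0.7 MHz.
k=1: 9.1 MHz, 10.5 MHz.
k=2: 18.9 MHz, 20.3 MHz.
k=3: 28.7 MHz, 30.1 MHz.
Within [9.2 MHz, 24.3 MHz]: 10.5 MHz, 18.9 MHz, 20.3 MHz.

10.5 MHz, 18.9 MHz, 20.3 MHz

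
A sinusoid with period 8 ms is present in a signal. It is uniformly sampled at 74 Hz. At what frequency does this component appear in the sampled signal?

T = 8 ms → f = 1/T = 125 Hz.
125 Hz mod fs = 51 Hz.
51 Hz > fs/2 = 37 Hz, folds to fs − 51 Hz = 23 Hz.

23 Hz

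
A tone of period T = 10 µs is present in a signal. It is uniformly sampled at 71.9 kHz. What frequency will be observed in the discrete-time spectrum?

28.1 kHz

T = 10 µs → f = 1/T = 100 kHz.
100 kHz mod fs = 28.1 kHz.
28.1 kHz ≤ fs/2 = 35.95 kHz, appears at 28.1 kHz.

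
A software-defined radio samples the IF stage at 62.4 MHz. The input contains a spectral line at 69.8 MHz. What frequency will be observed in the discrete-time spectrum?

7.4 MHz

69.8 MHz mod fs = 7.4 MHz.
7.4 MHz ≤ fs/2 = 31.2 MHz, appears at 7.4 MHz.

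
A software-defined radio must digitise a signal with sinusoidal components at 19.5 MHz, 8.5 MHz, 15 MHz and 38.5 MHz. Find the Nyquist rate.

77 MHz

Highest-frequency component: 38.5 MHz.
Nyquist rate = 2 × 38.5 MHz = 77 MHz.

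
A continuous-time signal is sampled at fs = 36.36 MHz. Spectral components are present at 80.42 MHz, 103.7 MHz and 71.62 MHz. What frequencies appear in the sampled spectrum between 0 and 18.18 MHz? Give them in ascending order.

1.1 MHz, 5.38 MHz, 7.7 MHz

fs/2 = 18.18 MHz.
80.42 MHz mod fs = 7.7 MHz.
7.7 MHz ≤ fs/2 = 18.18 MHz, appears at 7.7 MHz.
103.7 MHz mod fs = 30.98 MHz.
30.98 MHz > fs/2 = 18.18 MHz, folds to fs − 30.98 MHz = 5.38 MHz.
71.62 MHz mod fs = 35.26 MHz.
35.26 MHz > fs/2 = 18.18 MHz, folds to fs − 35.26 MHz = 1.1 MHz.
Distinct values: {1.1 MHz, 5.38 MHz, 7.7 MHz}.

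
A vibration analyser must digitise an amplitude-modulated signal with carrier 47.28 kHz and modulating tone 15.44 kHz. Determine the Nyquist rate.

AM sidebands sit at fc ± fm = 31.84 kHz and 62.72 kHz.
Highest-frequency component: 62.72 kHz.
Nyquist rate = 2 × 62.72 kHz = 125.44 kHz.

125.44 kHz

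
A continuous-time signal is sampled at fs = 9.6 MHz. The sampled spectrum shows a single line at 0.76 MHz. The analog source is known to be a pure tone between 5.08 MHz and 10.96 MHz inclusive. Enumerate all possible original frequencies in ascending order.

Frequencies that alias to 0.76 MHz are k·fs ± 0.76 MHz for integer k ≥ 0.
k=0: 0.76 MHz.
k=1: 8.84 MHz, 10.36 MHz.
k=2: 18.44 MHz, 19.96 MHz.
Within [5.08 MHz, 10.96 MHz]: 8.84 MHz, 10.36 MHz.

8.84 MHz, 10.36 MHz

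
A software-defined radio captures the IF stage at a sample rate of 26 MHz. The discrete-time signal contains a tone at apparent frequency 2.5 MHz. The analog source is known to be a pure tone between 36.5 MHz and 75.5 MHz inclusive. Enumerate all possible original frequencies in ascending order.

Frequencies that alias to 2.5 MHz are k·fs ± 2.5 MHz for integer k ≥ 0.
k=0: 2.5 MHz.
k=1: 23.5 MHz, 28.5 MHz.
k=2: 49.5 MHz, 54.5 MHz.
k=3: 75.5 MHz, 80.5 MHz.
k=4: 101.5 MHz, 106.5 MHz.
Within [36.5 MHz, 75.5 MHz]: 49.5 MHz, 54.5 MHz, 75.5 MHz.

49.5 MHz, 54.5 MHz, 75.5 MHz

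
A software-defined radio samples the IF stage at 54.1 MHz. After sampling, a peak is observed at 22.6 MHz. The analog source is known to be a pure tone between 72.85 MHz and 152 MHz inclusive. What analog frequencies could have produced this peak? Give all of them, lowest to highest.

Frequencies that alias to 22.6 MHz are k·fs ± 22.6 MHz for integer k ≥ 0.
k=0: 22.6 MHz.
k=1: 31.5 MHz, 76.7 MHz.
k=2: 85.6 MHz, 130.8 MHz.
k=3: 139.7 MHz, 184.9 MHz.
k=4: 193.8 MHz, 239 MHz.
Within [72.85 MHz, 152 MHz]: 76.7 MHz, 85.6 MHz, 130.8 MHz, 139.7 MHz.

76.7 MHz, 85.6 MHz, 130.8 MHz, 139.7 MHz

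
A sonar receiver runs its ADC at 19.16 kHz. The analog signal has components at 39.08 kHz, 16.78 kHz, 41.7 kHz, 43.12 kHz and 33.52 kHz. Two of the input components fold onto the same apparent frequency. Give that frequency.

fs/2 = 9.58 kHz.
39.08 kHz mod fs = 0.76 kHz.
0.76 kHz ≤ fs/2 = 9.58 kHz, appears at 0.76 kHz.
16.78 kHz > fs/2 = 9.58 kHz, folds to fs − 16.78 kHz = 2.38 kHz.
41.7 kHz mod fs = 3.38 kHz.
3.38 kHz ≤ fs/2 = 9.58 kHz, appears at 3.38 kHz.
43.12 kHz mod fs = 4.8 kHz.
4.8 kHz ≤ fs/2 = 9.58 kHz, appears at 4.8 kHz.
33.52 kHz mod fs = 14.36 kHz.
14.36 kHz > fs/2 = 9.58 kHz, folds to fs − 14.36 kHz = 4.8 kHz.
33.52 kHz and 43.12 kHz both map to 4.8 kHz.

4.8 kHz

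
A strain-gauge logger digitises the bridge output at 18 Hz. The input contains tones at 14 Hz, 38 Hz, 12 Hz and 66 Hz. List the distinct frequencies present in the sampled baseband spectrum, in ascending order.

fs/2 = 9 Hz.
14 Hz > fs/2 = 9 Hz, folds to fs − 14 Hz = 4 Hz.
38 Hz mod fs = 2 Hz.
2 Hz ≤ fs/2 = 9 Hz, appears at 2 Hz.
12 Hz > fs/2 = 9 Hz, folds to fs − 12 Hz = 6 Hz.
66 Hz mod fs = 12 Hz.
12 Hz > fs/2 = 9 Hz, folds to fs − 12 Hz = 6 Hz.
Distinct values: {2 Hz, 4 Hz, 6 Hz}.

2 Hz, 4 Hz, 6 Hz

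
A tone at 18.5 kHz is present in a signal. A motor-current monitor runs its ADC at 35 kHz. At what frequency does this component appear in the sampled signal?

18.5 kHz > fs/2 = 17.5 kHz, folds to fs − 18.5 kHz = 16.5 kHz.

16.5 kHz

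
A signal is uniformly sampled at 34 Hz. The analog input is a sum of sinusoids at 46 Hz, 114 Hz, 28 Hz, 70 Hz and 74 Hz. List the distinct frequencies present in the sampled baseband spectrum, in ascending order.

2 Hz, 6 Hz, 12 Hz

fs/2 = 17 Hz.
46 Hz mod fs = 12 Hz.
12 Hz ≤ fs/2 = 17 Hz, appears at 12 Hz.
114 Hz mod fs = 12 Hz.
12 Hz ≤ fs/2 = 17 Hz, appears at 12 Hz.
28 Hz > fs/2 = 17 Hz, folds to fs − 28 Hz = 6 Hz.
70 Hz mod fs = 2 Hz.
2 Hz ≤ fs/2 = 17 Hz, appears at 2 Hz.
74 Hz mod fs = 6 Hz.
6 Hz ≤ fs/2 = 17 Hz, appears at 6 Hz.
Distinct values: {2 Hz, 6 Hz, 12 Hz}.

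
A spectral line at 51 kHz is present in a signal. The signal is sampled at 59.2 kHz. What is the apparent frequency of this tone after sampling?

8.2 kHz

51 kHz > fs/2 = 29.6 kHz, folds to fs − 51 kHz = 8.2 kHz.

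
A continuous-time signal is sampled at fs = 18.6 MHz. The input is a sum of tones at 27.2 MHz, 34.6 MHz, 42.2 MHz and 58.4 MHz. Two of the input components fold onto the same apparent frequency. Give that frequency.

2.6 MHz

fs/2 = 9.3 MHz.
27.2 MHz mod fs = 8.6 MHz.
8.6 MHz ≤ fs/2 = 9.3 MHz, appears at 8.6 MHz.
34.6 MHz mod fs = 16 MHz.
16 MHz > fs/2 = 9.3 MHz, folds to fs − 16 MHz = 2.6 MHz.
42.2 MHz mod fs = 5 MHz.
5 MHz ≤ fs/2 = 9.3 MHz, appears at 5 MHz.
58.4 MHz mod fs = 2.6 MHz.
2.6 MHz ≤ fs/2 = 9.3 MHz, appears at 2.6 MHz.
34.6 MHz and 58.4 MHz both map to 2.6 MHz.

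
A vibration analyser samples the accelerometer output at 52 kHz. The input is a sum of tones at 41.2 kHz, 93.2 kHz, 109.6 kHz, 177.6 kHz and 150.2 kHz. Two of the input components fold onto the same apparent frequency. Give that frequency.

10.8 kHz

fs/2 = 26 kHz.
41.2 kHz > fs/2 = 26 kHz, folds to fs − 41.2 kHz = 10.8 kHz.
93.2 kHz mod fs = 41.2 kHz.
41.2 kHz > fs/2 = 26 kHz, folds to fs − 41.2 kHz = 10.8 kHz.
109.6 kHz mod fs = 5.6 kHz.
5.6 kHz ≤ fs/2 = 26 kHz, appears at 5.6 kHz.
177.6 kHz mod fs = 21.6 kHz.
21.6 kHz ≤ fs/2 = 26 kHz, appears at 21.6 kHz.
150.2 kHz mod fs = 46.2 kHz.
46.2 kHz > fs/2 = 26 kHz, folds to fs − 46.2 kHz = 5.8 kHz.
41.2 kHz and 93.2 kHz both map to 10.8 kHz.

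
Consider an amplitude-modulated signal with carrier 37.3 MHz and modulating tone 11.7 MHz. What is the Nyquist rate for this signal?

98 MHz

AM sidebands sit at fc ± fm = 25.6 MHz and 49 MHz.
Highest-frequency component: 49 MHz.
Nyquist rate = 2 × 49 MHz = 98 MHz.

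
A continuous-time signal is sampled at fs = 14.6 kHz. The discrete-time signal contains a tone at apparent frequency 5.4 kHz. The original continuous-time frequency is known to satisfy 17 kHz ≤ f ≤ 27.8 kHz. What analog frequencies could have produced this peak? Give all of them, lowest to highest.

20 kHz, 23.8 kHz

Frequencies that alias to 5.4 kHz are k·fs ± 5.4 kHz for integer k ≥ 0.
k=0: 5.4 kHz.
k=1: 9.2 kHz, 20 kHz.
k=2: 23.8 kHz, 34.6 kHz.
k=3: 38.4 kHz, 49.2 kHz.
Within [17 kHz, 27.8 kHz]: 20 kHz, 23.8 kHz.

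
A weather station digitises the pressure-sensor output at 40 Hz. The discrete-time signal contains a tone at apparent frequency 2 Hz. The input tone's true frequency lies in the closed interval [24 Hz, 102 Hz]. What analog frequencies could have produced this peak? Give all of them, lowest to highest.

38 Hz, 42 Hz, 78 Hz, 82 Hz

Frequencies that alias to 2 Hz are k·fs ± 2 Hz for integer k ≥ 0.
k=0: 2 Hz.
k=1: 38 Hz, 42 Hz.
k=2: 78 Hz, 82 Hz.
k=3: 118 Hz, 122 Hz.
Within [24 Hz, 102 Hz]: 38 Hz, 42 Hz, 78 Hz, 82 Hz.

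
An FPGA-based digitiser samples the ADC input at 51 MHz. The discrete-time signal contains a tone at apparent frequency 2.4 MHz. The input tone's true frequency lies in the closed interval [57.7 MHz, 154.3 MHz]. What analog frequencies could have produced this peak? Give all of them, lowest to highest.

Frequencies that alias to 2.4 MHz are k·fs ± 2.4 MHz for integer k ≥ 0.
k=0: 2.4 MHz.
k=1: 48.6 MHz, 53.4 MHz.
k=2: 99.6 MHz, 104.4 MHz.
k=3: 150.6 MHz, 155.4 MHz.
k=4: 201.6 MHz, 206.4 MHz.
Within [57.7 MHz, 154.3 MHz]: 99.6 MHz, 104.4 MHz, 150.6 MHz.

99.6 MHz, 104.4 MHz, 150.6 MHz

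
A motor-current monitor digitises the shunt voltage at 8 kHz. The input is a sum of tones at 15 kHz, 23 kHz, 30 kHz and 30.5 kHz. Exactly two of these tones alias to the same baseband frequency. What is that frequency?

1 kHz

fs/2 = 4 kHz.
15 kHz mod fs = 7 kHz.
7 kHz > fs/2 = 4 kHz, folds to fs − 7 kHz = 1 kHz.
23 kHz mod fs = 7 kHz.
7 kHz > fs/2 = 4 kHz, folds to fs − 7 kHz = 1 kHz.
30 kHz mod fs = 6 kHz.
6 kHz > fs/2 = 4 kHz, folds to fs − 6 kHz = 2 kHz.
30.5 kHz mod fs = 6.5 kHz.
6.5 kHz > fs/2 = 4 kHz, folds to fs − 6.5 kHz = 1.5 kHz.
15 kHz and 23 kHz both map to 1 kHz.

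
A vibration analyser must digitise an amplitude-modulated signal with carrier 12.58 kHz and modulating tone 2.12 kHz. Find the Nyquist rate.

AM sidebands sit at fc ± fm = 10.46 kHz and 14.7 kHz.
Highest-frequency component: 14.7 kHz.
Nyquist rate = 2 × 14.7 kHz = 29.4 kHz.

29.4 kHz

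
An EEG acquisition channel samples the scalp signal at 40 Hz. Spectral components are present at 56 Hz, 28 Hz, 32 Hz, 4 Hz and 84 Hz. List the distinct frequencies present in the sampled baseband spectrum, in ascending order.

fs/2 = 20 Hz.
56 Hz mod fs = 16 Hz.
16 Hz ≤ fs/2 = 20 Hz, appears at 16 Hz.
28 Hz > fs/2 = 20 Hz, folds to fs − 28 Hz = 12 Hz.
32 Hz > fs/2 = 20 Hz, folds to fs − 32 Hz = 8 Hz.
4 Hz ≤ fs/2 = 20 Hz, passes unchanged.
84 Hz mod fs = 4 Hz.
4 Hz ≤ fs/2 = 20 Hz, appears at 4 Hz.
Distinct values: {4 Hz, 8 Hz, 12 Hz, 16 Hz}.

4 Hz, 8 Hz, 12 Hz, 16 Hz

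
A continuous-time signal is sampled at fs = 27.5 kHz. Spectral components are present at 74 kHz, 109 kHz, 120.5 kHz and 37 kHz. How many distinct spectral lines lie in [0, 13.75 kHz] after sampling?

fs/2 = 13.75 kHz.
74 kHz mod fs = 19 kHz.
19 kHz > fs/2 = 13.75 kHz, folds to fs − 19 kHz = 8.5 kHz.
109 kHz mod fs = 26.5 kHz.
26.5 kHz > fs/2 = 13.75 kHz, folds to fs − 26.5 kHz = 1 kHz.
120.5 kHz mod fs = 10.5 kHz.
10.5 kHz ≤ fs/2 = 13.75 kHz, appears at 10.5 kHz.
37 kHz mod fs = 9.5 kHz.
9.5 kHz ≤ fs/2 = 13.75 kHz, appears at 9.5 kHz.
Distinct values: {1 kHz, 8.5 kHz, 9.5 kHz, 10.5 kHz} → 4.

4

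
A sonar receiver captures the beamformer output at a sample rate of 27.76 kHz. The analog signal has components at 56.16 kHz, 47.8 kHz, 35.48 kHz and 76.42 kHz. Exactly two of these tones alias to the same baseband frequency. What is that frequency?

7.72 kHz

fs/2 = 13.88 kHz.
56.16 kHz mod fs = 0.64 kHz.
0.64 kHz ≤ fs/2 = 13.88 kHz, appears at 0.64 kHz.
47.8 kHz mod fs = 20.04 kHz.
20.04 kHz > fs/2 = 13.88 kHz, folds to fs − 20.04 kHz = 7.72 kHz.
35.48 kHz mod fs = 7.72 kHz.
7.72 kHz ≤ fs/2 = 13.88 kHz, appears at 7.72 kHz.
76.42 kHz mod fs = 20.9 kHz.
20.9 kHz > fs/2 = 13.88 kHz, folds to fs − 20.9 kHz = 6.86 kHz.
35.48 kHz and 47.8 kHz both map to 7.72 kHz.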